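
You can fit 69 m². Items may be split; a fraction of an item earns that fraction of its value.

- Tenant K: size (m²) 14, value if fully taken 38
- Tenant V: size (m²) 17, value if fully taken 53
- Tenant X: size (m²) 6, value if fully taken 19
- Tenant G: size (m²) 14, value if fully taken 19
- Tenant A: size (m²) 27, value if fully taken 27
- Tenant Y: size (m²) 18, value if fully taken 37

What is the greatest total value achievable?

Rank by value-to-size ratio: Tenant X 19/6≈3.17, Tenant V 53/17≈3.12, Tenant K 38/14≈2.71, Tenant Y 37/18≈2.06, Tenant G 19/14≈1.36, Tenant A 27/27≈1.
All 6 m² of Tenant X fit (value 19) ; 63 remain.
Take all of Tenant V (17 m², value 53) ; 46 m² left.
Tenant K: take in full, 14 m² for value 38 ; 32 left.
Tenant Y: take in full, 18 m² for value 37 ; 14 left.
Take all of Tenant G (14 m², value 19) ; 0 m² left.
Total value = 166.

166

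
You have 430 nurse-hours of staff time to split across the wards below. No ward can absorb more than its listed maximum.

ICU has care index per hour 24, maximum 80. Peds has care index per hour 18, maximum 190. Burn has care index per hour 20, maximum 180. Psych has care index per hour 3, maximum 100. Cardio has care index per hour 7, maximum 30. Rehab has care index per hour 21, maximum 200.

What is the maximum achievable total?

Rank by care index per hour: ICU 24 > Rehab 21 > Burn 20 > Peds 18 > Cardio 7 > Psych 3.
ICU: +80 to 80 (cap) ; 350 left.
Rehab takes 200 to reach its cap of 200 ; 150 left.
Only 150 left; Burn takes them to reach 150.
Total = 24×80 + 20×150 + 21×200 = 9120.

9120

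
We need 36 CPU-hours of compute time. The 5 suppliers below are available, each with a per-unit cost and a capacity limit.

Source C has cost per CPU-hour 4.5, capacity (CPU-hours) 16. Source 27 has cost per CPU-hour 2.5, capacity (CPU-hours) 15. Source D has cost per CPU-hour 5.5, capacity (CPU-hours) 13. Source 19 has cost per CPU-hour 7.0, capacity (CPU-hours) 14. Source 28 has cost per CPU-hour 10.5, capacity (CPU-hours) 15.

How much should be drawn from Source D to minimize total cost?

5

Use suppliers in increasing cost order.
Take 15 from Source 27 at 2.5 → need 21 more.
Source C at 4.5: take all 16 CPU-hours → 5 still needed.
Source D at 5.5: take 5 of its 13 → requirement met.
Source 19, Source 28: unused.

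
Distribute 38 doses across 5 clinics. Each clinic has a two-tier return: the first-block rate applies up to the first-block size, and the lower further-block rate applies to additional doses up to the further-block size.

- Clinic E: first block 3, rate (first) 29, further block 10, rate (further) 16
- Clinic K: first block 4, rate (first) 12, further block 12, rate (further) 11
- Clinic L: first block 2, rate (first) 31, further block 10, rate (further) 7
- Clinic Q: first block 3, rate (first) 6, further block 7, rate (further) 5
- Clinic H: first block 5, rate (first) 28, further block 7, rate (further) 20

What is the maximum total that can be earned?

714

Rank every tier by rate: Clinic L/tier1 31 > Clinic E/tier1 29 > Clinic H/tier1 28 > Clinic H/tier2 20 > Clinic E/tier2 16 > Clinic K/tier1 12 > Clinic K/tier2 11 > Clinic L/tier2 7 > Clinic Q/tier1 6 > Clinic Q/tier2 5.
Clinic L/tier1 (31): +2 → 36 left.
Clinic E tier1 at 29: fill all 3 → 33 left.
Fill Clinic H tier1 block (5 at 28) → 28 left.
Clinic H tier2 at 20: fill all 7 → 21 left.
Clinic E tier2 at 16: fill all 10 → 11 left.
Fill Clinic K tier1 block (4 at 12) → 7 left.
Clinic K tier2 at 11: only 7 left, fill 7.
Total = 31×2 + 29×3 + 28×5 + 20×7 + 16×10 + 12×4 + 11×7 = 714.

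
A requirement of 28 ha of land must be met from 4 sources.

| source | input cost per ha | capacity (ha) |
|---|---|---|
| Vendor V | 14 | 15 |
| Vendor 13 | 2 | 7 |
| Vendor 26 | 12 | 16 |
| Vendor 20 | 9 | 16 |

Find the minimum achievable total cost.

Fill from the cheapest source first.
Vendor 13 at 2: take all 7 ha → 21 still needed.
Vendor 20 at 9: take all 16 ha → 5 still needed.
Vendor 26 at 12: take 5 of its 16 → requirement met.
Vendor V: unused.
Cost = 7×2 + 16×9 + 5×12 = 218.

218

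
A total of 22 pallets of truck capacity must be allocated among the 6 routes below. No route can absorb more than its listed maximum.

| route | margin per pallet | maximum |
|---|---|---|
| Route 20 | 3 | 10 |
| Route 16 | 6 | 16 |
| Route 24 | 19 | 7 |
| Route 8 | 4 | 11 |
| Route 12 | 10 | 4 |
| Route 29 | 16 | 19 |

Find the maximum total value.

373

Order the routes by margin per pallet: Route 24 19 > Route 29 16 > Route 12 10 > Route 16 6 > Route 8 4 > Route 20 3.
Route 24: +7 to 7 (cap) → 15 left.
Route 29 has room for 19 but only 15 remain, so it gets 15.
Total = 19×7 + 16×15 = 373.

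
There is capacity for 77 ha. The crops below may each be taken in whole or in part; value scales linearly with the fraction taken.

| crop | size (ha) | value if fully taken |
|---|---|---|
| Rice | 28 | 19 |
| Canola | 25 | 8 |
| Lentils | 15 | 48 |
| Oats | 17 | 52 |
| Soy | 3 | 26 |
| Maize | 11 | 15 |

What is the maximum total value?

Rank by value-to-size ratio: Soy 26/3≈8.67, Lentils 48/15≈3.2, Oats 52/17≈3.06, Maize 15/11≈1.36, Rice 19/28≈0.679, Canola 8/25≈0.32.
All 3 ha of Soy fit (value 26) ; 74 remain.
All 15 ha of Lentils fit (value 48) ; 59 remain.
Take all of Oats (17 ha, value 52) ; 42 ha left.
All 11 ha of Maize fit (value 15) ; 31 remain.
Rice: take in full, 28 ha for value 19 ; 3 left.
Only 3 ha remain; take 3/25 of Canola for value 8×3/25 = 0.96.
Total value = 160.96.

160.96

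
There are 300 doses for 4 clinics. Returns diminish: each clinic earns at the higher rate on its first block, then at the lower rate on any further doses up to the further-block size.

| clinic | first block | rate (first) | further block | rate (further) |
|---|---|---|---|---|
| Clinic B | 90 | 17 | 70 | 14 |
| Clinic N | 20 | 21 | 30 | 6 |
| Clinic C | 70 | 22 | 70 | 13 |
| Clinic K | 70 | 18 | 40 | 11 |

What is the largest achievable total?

5450

Rank every tier by rate: Clinic C/tier1 22 > Clinic N/tier1 21 > Clinic K/tier1 18 > Clinic B/tier1 17 > Clinic B/tier2 14 > Clinic C/tier2 13 > Clinic K/tier2 11 > Clinic N/tier2 6.
Clinic C tier1 at 22: fill all 70 ; 230 left.
Clinic N tier1 at 21: fill all 20 ; 210 left.
Clinic K tier1 at 18: fill all 70 ; 140 left.
Fill Clinic B tier1 block (90 at 17) ; 50 left.
Clinic B tier2 at 14: only 50 left, fill 50.
Total = 22×70 + 21×20 + 18×70 + 17×90 + 14×50 = 5450.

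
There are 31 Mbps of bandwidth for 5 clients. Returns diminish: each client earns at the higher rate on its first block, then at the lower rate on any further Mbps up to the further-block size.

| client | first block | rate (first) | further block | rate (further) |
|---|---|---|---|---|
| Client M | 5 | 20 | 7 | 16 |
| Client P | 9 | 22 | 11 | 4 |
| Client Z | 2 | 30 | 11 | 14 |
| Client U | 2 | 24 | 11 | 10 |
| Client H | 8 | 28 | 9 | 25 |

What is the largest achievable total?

775

Rank every tier by rate: Client Z/first 30 > Client H/first 28 > Client H/second 25 > Client U/first 24 > Client P/first 22 > Client M/first 20 > Client M/second 16 > Client Z/second 14 > Client U/second 10 > Client P/second 4.
Client Z first at 30: fill all 2 ; 29 left.
Client H first at 28: fill all 8 ; 21 left.
Client H/second (25): +9 ; 12 left.
Client U/first (24): +2 ; 10 left.
Fill Client P first block (9 at 22) ; 1 left.
Client M/first: +1 of 5 at 20; pool empty.
Total = 30×2 + 28×8 + 25×9 + 24×2 + 22×9 + 20×1 = 775.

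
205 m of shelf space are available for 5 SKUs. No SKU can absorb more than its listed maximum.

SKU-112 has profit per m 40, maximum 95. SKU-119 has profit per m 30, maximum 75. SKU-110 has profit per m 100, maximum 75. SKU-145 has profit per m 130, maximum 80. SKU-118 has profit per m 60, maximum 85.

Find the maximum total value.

20900

Highest profit per m first: SKU-145 130 > SKU-110 100 > SKU-118 60 > SKU-112 40 > SKU-119 30.
SKU-145 takes 80 to reach its cap of 80 → 125 left.
SKU-110: +75 to 75 (cap) → 50 left.
SKU-118 has room for 85 but only 50 remain, so it gets 50.
Total = 100×75 + 130×80 + 60×50 = 20900.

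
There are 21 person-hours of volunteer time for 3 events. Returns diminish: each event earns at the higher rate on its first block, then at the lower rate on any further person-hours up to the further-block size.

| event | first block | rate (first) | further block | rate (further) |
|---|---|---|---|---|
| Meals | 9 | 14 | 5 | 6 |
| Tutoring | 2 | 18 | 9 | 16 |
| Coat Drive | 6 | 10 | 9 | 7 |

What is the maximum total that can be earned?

Treat each block as its own option and order by rate: Tutoring/T1 18 > Tutoring/T2 16 > Meals/T1 14 > Coat Drive/T1 10 > Coat Drive/T2 7 > Meals/T2 6.
Fill Tutoring T1 block (2 at 18) — 19 left.
Tutoring T2 at 16: fill all 9 — 10 left.
Fill Meals T1 block (9 at 14) — 1 left.
Coat Drive/T1: +1 of 6 at 10; pool empty.
Total = 18×2 + 16×9 + 14×9 + 10×1 = 316.

316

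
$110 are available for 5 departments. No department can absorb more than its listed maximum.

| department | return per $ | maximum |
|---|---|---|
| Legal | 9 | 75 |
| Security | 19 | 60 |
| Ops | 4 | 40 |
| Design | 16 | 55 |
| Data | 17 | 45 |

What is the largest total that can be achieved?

Rank by return per $: Security 19 > Data 17 > Design 16 > Legal 9 > Ops 4.
Give Security 60 to hit its cap of 60 ; 50 left.
Give Data 45 to hit its cap of 45 ; 5 left.
Only 5 left; Design takes them to reach 5.
Total = 19×60 + 16×5 + 17×45 = 1985.

1985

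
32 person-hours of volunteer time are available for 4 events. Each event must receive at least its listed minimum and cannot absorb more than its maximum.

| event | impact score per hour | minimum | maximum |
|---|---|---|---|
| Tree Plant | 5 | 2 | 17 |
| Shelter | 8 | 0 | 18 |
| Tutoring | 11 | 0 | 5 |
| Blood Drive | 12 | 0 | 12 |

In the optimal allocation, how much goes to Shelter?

Meeting every minimum uses 2+0+0+0 = 2 person-hours, leaving 30.
Order the events by impact score per hour: Blood Drive 12 > Tutoring 11 > Shelter 8 > Tree Plant 5.
Blood Drive takes 12 more to reach its cap of 12 ; 18 left.
Tutoring takes 5 more to reach its cap of 5 ; 13 left.
Shelter has room for 18 more but only 13 remain, so it gets 13.

13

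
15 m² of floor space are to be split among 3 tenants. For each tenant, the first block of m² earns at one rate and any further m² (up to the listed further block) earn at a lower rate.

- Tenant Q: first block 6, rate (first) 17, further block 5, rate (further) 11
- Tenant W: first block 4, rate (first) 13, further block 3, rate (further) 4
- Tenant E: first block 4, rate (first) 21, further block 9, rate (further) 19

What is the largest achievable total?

289

Rank every tier by rate: Tenant E/tier1 21 > Tenant E/tier2 19 > Tenant Q/tier1 17 > Tenant W/tier1 13 > Tenant Q/tier2 11 > Tenant W/tier2 4.
Tenant E tier1 at 21: fill all 4 ; 11 left.
Tenant E tier2 at 19: fill all 9 ; 2 left.
Tenant Q/tier1: +2 of 6 at 17; pool empty.
Total = 21×4 + 19×9 + 17×2 = 289.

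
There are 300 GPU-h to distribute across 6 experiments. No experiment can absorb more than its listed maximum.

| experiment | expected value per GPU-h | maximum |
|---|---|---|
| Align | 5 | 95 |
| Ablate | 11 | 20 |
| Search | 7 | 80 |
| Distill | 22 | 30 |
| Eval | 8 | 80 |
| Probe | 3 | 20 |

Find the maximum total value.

Order the experiments by expected value per GPU-h: Distill 22 > Ablate 11 > Eval 8 > Search 7 > Align 5 > Probe 3.
Give Distill 30 to hit its cap of 30 — 270 left.
Ablate: +20 to 20 (cap) — 250 left.
Eval takes 80 to reach its cap of 80 — 170 left.
Give Search 80 to hit its cap of 80 — 90 left.
Align: +90 (room for 95) → 90. Pool exhausted.
Total = 5×90 + 11×20 + 7×80 + 22×30 + 8×80 = 2530.

2530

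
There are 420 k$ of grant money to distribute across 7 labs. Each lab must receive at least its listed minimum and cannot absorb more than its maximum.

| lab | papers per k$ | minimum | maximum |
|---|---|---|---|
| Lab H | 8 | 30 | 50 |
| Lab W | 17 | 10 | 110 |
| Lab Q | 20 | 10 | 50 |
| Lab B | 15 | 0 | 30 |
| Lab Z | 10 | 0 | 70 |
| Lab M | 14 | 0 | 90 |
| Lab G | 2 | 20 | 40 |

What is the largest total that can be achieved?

Meeting every minimum uses 30+10+10+0+0+0+20 = 70 k$, leaving 350.
Highest papers per k$ first: Lab Q 20 > Lab W 17 > Lab B 15 > Lab M 14 > Lab Z 10 > Lab H 8 > Lab G 2.
Lab Q takes 40 more to reach its cap of 50 — 310 left.
Lab W takes 100 more to reach its cap of 110 — 210 left.
Lab B takes 30 more to reach its cap of 30 — 180 left.
Give Lab M 90 more to hit its cap of 90 — 90 left.
Give Lab Z 70 more to hit its cap of 70 — 20 left.
Lab H takes 20 more to reach its cap of 50 — 0 left.
Total = 8×50 + 17×110 + 20×50 + 15×30 + 10×70 + 14×90 + 2×20 = 5720.

5720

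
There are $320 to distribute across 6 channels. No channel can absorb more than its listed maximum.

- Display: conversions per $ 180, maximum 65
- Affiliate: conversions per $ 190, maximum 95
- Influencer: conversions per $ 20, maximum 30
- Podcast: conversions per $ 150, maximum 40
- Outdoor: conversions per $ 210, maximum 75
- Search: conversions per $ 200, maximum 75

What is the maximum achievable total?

62000

Order the channels by conversions per $: Outdoor 210 > Search 200 > Affiliate 190 > Display 180 > Podcast 150 > Influencer 20.
Outdoor: +75 to 75 (cap) ; 245 left.
Search: +75 to 75 (cap) ; 170 left.
Affiliate: +95 to 95 (cap) ; 75 left.
Display takes 65 to reach its cap of 65 ; 10 left.
Podcast: +10 (room for 40) → 10. Pool exhausted.
Total = 180×65 + 190×95 + 150×10 + 210×75 + 200×75 = 62000.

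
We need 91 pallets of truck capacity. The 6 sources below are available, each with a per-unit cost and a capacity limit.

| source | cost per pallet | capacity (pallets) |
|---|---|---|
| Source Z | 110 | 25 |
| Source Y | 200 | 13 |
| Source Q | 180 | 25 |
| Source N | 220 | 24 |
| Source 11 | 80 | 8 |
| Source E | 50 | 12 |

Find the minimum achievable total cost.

Fill from the cheapest source first.
Source E at 50: take all 12 pallets ; 79 still needed.
Source 11 at 80: take all 8 pallets ; 71 still needed.
Take 25 from Source Z at 110 ; need 46 more.
Source Q (180): use full 25 ; 21 pallets to go.
Take 13 from Source Y at 200 ; need 8 more.
Take 8 from Source N at 220 to finish.
Cost = 12×50 + 8×80 + 25×110 + 25×180 + 13×200 + 8×220 = 12850.

12850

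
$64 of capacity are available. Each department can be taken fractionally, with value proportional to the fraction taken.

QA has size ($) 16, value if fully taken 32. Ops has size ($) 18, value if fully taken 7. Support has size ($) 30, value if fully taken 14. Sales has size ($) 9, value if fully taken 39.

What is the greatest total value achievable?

Best value per unit of size first: Sales 39/9≈4.33, QA 32/16≈2, Support 14/30≈0.467, Ops 7/18≈0.389.
Take all of Sales (9 $, value 39) ; 55 $ left.
All 16 $ of QA fit (value 32) ; 39 remain.
All 30 $ of Support fit (value 14) ; 9 remain.
Only 9 $ remain; take 9/18 of Ops for value 7×9/18 = 3.5.
Total value = 88.5.

88.5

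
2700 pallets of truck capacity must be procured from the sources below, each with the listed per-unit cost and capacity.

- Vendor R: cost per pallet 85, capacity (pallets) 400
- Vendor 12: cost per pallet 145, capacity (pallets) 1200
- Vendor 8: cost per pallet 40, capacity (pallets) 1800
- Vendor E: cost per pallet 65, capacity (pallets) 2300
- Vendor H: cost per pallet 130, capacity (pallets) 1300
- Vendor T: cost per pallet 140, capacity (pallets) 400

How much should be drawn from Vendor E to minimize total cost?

900

Fill from the cheapest source first.
Vendor 8 (40): use full 1800 — 900 pallets to go.
Take 900 from Vendor E at 65 to finish.
Vendor R, Vendor H, Vendor T, Vendor 12: unused.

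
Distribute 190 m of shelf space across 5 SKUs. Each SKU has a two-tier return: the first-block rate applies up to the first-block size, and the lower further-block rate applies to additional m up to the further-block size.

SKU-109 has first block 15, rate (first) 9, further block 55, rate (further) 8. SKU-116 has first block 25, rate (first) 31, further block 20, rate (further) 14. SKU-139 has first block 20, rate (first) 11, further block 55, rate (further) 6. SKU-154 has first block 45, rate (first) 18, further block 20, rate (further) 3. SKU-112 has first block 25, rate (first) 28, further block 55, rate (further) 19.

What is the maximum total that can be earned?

Treat each block as its own option and order by rate: SKU-116/T1 31 > SKU-112/T1 28 > SKU-112/T2 19 > SKU-154/T1 18 > SKU-116/T2 14 > SKU-139/T1 11 > SKU-109/T1 9 > SKU-109/T2 8 > SKU-139/T2 6 > SKU-154/T2 3.
Fill SKU-116 T1 block (25 at 31) → 165 left.
SKU-112/T1 (28): +25 → 140 left.
SKU-112 T2 at 19: fill all 55 → 85 left.
SKU-154/T1 (18): +45 → 40 left.
Fill SKU-116 T2 block (20 at 14) → 20 left.
Fill SKU-139 T1 block (20 at 11) → 0 left.
Total = 31×25 + 28×25 + 19×55 + 18×45 + 14×20 + 11×20 = 3830.

3830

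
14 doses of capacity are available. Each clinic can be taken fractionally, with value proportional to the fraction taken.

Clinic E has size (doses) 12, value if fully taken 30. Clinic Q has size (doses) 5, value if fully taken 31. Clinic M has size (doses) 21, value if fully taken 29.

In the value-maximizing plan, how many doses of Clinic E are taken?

9

Best value per unit of size first: Clinic Q 31/5≈6.2, Clinic E 30/12≈2.5, Clinic M 29/21≈1.38.
Clinic Q: take in full, 5 doses for value 31 → 9 left.
Only 9 doses remain; take 9/12 of Clinic E for value 30×9/12 = 22.5.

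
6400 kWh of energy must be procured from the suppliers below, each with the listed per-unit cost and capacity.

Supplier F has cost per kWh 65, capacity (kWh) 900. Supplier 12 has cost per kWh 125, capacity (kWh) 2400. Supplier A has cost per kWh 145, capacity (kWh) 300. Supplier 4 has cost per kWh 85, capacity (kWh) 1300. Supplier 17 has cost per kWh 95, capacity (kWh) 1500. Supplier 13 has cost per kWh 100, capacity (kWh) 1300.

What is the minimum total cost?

Fill from the cheapest supplier first.
Supplier F (65): use full 900 → 5500 kWh to go.
Supplier 4 (85): use full 1300 → 4200 kWh to go.
Supplier 17 at 95: take all 1500 kWh → 2700 still needed.
Take 1300 from Supplier 13 at 100 → need 1400 more.
Take 1400 from Supplier 12 at 125 to finish.
Supplier A: unused.
Cost = 900×65 + 1300×85 + 1500×95 + 1300×100 + 1400×125 = 616500.

616500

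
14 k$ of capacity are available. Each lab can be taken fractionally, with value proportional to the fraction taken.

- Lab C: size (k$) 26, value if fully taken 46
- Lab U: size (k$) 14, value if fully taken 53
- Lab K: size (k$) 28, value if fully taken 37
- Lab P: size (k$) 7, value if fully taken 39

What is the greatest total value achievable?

65.5

Best value per unit of size first: Lab P 39/7≈5.57, Lab U 53/14≈3.79, Lab C 46/26≈1.77, Lab K 37/28≈1.32.
Take all of Lab P (7 k$, value 39) — 7 k$ left.
Fill the last 7 k$ with part of Lab U: 7/14 of it earns 26.5.
Total value = 65.5.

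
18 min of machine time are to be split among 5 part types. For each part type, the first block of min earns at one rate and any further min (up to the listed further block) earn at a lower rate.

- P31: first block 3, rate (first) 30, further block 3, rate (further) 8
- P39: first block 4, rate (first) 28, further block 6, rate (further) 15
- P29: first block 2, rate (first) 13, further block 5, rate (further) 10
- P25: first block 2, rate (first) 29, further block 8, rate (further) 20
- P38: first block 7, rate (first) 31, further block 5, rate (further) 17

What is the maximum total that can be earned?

Rank every tier by rate: P38/first 31 > P31/first 30 > P25/first 29 > P39/first 28 > P25/second 20 > P38/second 17 > P39/second 15 > P29/first 13 > P29/second 10 > P31/second 8.
P38/first (31): +7 → 11 left.
P31/first (30): +3 → 8 left.
P25/first (29): +2 → 6 left.
Fill P39 first block (4 at 28) → 2 left.
P25/second: +2 of 8 at 20; pool empty.
Total = 31×7 + 30×3 + 29×2 + 28×4 + 20×2 = 517.

517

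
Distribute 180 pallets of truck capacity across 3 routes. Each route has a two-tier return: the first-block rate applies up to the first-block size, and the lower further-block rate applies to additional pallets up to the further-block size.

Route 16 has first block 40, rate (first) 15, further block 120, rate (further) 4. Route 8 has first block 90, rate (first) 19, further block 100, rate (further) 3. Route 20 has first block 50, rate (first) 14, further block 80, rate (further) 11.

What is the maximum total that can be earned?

Order all 6 blocks by rate: Route 8/T1 19 > Route 16/T1 15 > Route 20/T1 14 > Route 20/T2 11 > Route 16/T2 4 > Route 8/T2 3.
Fill Route 8 T1 block (90 at 19) ; 90 left.
Fill Route 16 T1 block (40 at 15) ; 50 left.
Route 20 T1 at 14: fill all 50 ; 0 left.
Total = 19×90 + 15×40 + 14×50 = 3010.

3010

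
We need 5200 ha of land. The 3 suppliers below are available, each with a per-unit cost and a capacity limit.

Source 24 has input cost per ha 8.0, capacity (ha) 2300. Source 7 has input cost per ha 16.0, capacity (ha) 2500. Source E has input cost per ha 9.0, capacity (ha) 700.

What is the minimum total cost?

59900

Cheapest first:
Source 24 (8.0): use full 2300 ; 2900 ha to go.
Take 700 from Source E at 9.0 ; need 2200 more.
Take 2200 from Source 7 at 16.0 to finish.
Cost = 2300×8.0 + 700×9.0 + 2200×16.0 = 59900.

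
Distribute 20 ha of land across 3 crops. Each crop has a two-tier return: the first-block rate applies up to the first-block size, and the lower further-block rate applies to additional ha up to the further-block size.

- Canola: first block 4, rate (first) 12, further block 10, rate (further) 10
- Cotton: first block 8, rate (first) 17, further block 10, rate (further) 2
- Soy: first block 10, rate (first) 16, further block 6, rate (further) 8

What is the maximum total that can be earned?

Order all 6 blocks by rate: Cotton/first 17 > Soy/first 16 > Canola/first 12 > Canola/second 10 > Soy/second 8 > Cotton/second 2.
Cotton first at 17: fill all 8 → 12 left.
Soy/first (16): +10 → 2 left.
Canola first at 12: only 2 left, fill 2.
Total = 17×8 + 16×10 + 12×2 = 320.

320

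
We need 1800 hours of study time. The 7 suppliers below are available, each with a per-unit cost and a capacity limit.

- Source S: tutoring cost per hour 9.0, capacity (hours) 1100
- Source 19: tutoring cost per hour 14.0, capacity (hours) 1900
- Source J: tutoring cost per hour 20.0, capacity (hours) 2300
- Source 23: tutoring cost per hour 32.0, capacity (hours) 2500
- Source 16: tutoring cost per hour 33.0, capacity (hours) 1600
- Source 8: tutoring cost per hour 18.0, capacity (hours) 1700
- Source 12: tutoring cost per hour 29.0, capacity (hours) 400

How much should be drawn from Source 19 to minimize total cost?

Fill from the cheapest supplier first.
Source S (9.0): use full 1100 → 700 hours to go.
Source 19 (14.0): take the remaining 700 → done.
Source 8, Source J, Source 12, Source 23, Source 16: unused.

700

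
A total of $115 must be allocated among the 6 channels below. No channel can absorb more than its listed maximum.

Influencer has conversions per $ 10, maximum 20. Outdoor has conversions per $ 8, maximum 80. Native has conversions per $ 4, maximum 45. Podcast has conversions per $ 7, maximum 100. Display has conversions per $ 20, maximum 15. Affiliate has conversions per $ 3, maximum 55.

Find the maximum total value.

Highest conversions per $ first: Display 20 > Influencer 10 > Outdoor 8 > Podcast 7 > Native 4 > Affiliate 3.
Display: +15 to 15 (cap) → 100 left.
Influencer: +20 to 20 (cap) → 80 left.
Outdoor: +80 to 80 (cap) → 0 left.
Total = 10×20 + 8×80 + 20×15 = 1140.

1140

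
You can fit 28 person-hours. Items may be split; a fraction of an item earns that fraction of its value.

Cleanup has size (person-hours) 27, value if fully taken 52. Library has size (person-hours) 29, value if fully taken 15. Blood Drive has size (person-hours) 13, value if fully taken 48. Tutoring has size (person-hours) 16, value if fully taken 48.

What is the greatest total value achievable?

Sort by value density: Blood Drive 48/13≈3.69, Tutoring 48/16≈3, Cleanup 52/27≈1.93, Library 15/29≈0.517.
All 13 person-hours of Blood Drive fit (value 48) ; 15 remain.
Only 15 person-hours remain; take 15/16 of Tutoring for value 48×15/16 = 45.
Total value = 93.

93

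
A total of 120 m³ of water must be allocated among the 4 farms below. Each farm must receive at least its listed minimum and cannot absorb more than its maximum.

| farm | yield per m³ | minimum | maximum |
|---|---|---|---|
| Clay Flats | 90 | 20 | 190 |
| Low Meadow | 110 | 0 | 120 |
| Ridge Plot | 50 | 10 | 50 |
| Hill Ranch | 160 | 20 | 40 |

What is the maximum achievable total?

14200

Meeting every minimum uses 20+0+10+20 = 50 m³, leaving 70.
Rank by yield per m³: Hill Ranch 160 > Low Meadow 110 > Clay Flats 90 > Ridge Plot 50.
Hill Ranch: +20 to 40 (cap) ; 50 left.
Low Meadow: +50 (room for 120) → 50. Pool exhausted.
Total = 90×20 + 110×50 + 50×10 + 160×40 = 14200.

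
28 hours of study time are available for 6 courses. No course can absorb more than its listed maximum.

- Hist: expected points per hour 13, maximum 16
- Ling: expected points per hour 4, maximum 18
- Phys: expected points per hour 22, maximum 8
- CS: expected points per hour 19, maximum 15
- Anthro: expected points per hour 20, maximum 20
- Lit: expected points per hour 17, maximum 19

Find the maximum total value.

576

Highest expected points per hour first: Phys 22 > Anthro 20 > CS 19 > Lit 17 > Hist 13 > Ling 4.
Phys: +8 to 8 (cap) ; 20 left.
Give Anthro 20 to hit its cap of 20 ; 0 left.
Total = 22×8 + 20×20 = 576.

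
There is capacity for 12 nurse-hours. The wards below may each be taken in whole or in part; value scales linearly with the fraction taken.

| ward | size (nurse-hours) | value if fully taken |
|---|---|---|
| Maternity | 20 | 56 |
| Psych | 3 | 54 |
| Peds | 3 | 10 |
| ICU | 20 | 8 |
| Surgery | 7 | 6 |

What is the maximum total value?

Rank by value-to-size ratio: Psych 54/3≈18, Peds 10/3≈3.33, Maternity 56/20≈2.8, Surgery 6/7≈0.857, ICU 8/20≈0.4.
All 3 nurse-hours of Psych fit (value 54) → 9 remain.
All 3 nurse-hours of Peds fit (value 10) → 6 remain.
6 nurse-hours left: a 6/20 share of Maternity gives 56×6/20 = 16.8.
Total value = 80.8.

80.8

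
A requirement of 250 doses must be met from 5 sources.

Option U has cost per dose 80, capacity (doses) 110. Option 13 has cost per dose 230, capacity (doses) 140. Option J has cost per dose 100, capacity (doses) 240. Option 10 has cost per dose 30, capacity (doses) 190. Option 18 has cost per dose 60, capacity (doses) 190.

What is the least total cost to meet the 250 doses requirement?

9300

Use sources in increasing cost order.
Take 190 from Option 10 at 30 ; need 60 more.
Take 60 from Option 18 at 60 to finish.
Option U, Option J, Option 13: unused.
Cost = 190×30 + 60×60 = 9300.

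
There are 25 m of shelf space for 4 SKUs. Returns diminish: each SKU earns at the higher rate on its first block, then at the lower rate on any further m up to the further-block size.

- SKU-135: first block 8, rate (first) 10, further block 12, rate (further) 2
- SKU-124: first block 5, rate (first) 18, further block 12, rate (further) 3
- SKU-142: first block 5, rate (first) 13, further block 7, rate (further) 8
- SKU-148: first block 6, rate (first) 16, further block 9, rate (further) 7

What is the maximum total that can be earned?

Order all 8 blocks by rate: SKU-124/T1 18 > SKU-148/T1 16 > SKU-142/T1 13 > SKU-135/T1 10 > SKU-142/T2 8 > SKU-148/T2 7 > SKU-124/T2 3 > SKU-135/T2 2.
SKU-124/T1 (18): +5 — 20 left.
SKU-148 T1 at 16: fill all 6 — 14 left.
SKU-142 T1 at 13: fill all 5 — 9 left.
SKU-135 T1 at 10: fill all 8 — 1 left.
1 remain; put them into SKU-142 T2 at 8.
Total = 18×5 + 16×6 + 13×5 + 10×8 + 8×1 = 339.

339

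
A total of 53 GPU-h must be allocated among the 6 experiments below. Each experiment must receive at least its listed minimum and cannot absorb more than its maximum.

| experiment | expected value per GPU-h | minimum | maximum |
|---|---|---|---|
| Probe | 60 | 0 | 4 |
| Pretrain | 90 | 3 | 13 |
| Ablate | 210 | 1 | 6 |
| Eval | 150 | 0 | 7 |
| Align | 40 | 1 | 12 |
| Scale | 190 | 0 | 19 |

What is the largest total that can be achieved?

Meeting every minimum uses 0+3+1+0+1+0 = 5 GPU-h, leaving 48.
Order the experiments by expected value per GPU-h: Ablate 210 > Scale 190 > Eval 150 > Pretrain 90 > Probe 60 > Align 40.
Give Ablate 5 more to hit its cap of 6 — 43 left.
Scale: +19 to 19 (cap) — 24 left.
Give Eval 7 more to hit its cap of 7 — 17 left.
Give Pretrain 10 more to hit its cap of 13 — 7 left.
Probe takes 4 more to reach its cap of 4 — 3 left.
Align has room for 11 more but only 3 remain, so it gets 4.
Total = 60×4 + 90×13 + 210×6 + 150×7 + 40×4 + 190×19 = 7490.

7490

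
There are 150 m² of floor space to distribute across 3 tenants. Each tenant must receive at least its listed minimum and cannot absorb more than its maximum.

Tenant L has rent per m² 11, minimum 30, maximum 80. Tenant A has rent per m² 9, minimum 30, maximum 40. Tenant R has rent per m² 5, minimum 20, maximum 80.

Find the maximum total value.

1390

Meeting every minimum uses 30+30+20 = 80 m², leaving 70.
Rank by rent per m²: Tenant L 11 > Tenant A 9 > Tenant R 5.
Tenant L: +50 to 80 (cap) ; 20 left.
Tenant A: +10 to 40 (cap) ; 10 left.
Only 10 left; Tenant R takes them to reach 30.
Total = 11×80 + 9×40 + 5×30 = 1390.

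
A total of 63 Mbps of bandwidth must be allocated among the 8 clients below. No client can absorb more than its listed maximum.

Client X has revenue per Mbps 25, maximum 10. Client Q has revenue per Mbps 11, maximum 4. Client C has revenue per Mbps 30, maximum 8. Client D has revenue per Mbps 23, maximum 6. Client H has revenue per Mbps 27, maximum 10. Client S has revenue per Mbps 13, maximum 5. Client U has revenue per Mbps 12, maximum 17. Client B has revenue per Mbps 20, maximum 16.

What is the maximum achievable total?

Order the clients by revenue per Mbps: Client C 30 > Client H 27 > Client X 25 > Client D 23 > Client B 20 > Client S 13 > Client U 12 > Client Q 11.
Client C takes 8 to reach its cap of 8 → 55 left.
Client H: +10 to 10 (cap) → 45 left.
Give Client X 10 to hit its cap of 10 → 35 left.
Client D takes 6 to reach its cap of 6 → 29 left.
Give Client B 16 to hit its cap of 16 → 13 left.
Client S takes 5 to reach its cap of 5 → 8 left.
Only 8 left; Client U takes them to reach 8.
Total = 25×10 + 30×8 + 23×6 + 27×10 + 13×5 + 12×8 + 20×16 = 1379.

1379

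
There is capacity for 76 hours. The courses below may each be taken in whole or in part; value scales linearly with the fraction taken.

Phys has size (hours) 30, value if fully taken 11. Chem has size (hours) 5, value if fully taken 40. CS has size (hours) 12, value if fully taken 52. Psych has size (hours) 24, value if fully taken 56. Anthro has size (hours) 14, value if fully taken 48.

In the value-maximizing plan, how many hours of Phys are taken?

Best value per unit of size first: Chem 40/5≈8, CS 52/12≈4.33, Anthro 48/14≈3.43, Psych 56/24≈2.33, Phys 11/30≈0.367.
Chem: take in full, 5 hours for value 40 ; 71 left.
Take all of CS (12 hours, value 52) ; 59 hours left.
All 14 hours of Anthro fit (value 48) ; 45 remain.
Take all of Psych (24 hours, value 56) ; 21 hours left.
21 hours left: a 21/30 share of Phys gives 11×21/30 = 7.7.

21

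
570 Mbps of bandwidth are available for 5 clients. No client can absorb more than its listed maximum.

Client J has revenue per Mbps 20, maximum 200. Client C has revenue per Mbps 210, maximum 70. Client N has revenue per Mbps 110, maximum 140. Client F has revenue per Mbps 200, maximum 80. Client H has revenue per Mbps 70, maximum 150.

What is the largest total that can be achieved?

Rank by revenue per Mbps: Client C 210 > Client F 200 > Client N 110 > Client H 70 > Client J 20.
Client C: +70 to 70 (cap) — 500 left.
Give Client F 80 to hit its cap of 80 — 420 left.
Client N: +140 to 140 (cap) — 280 left.
Client H: +150 to 150 (cap) — 130 left.
Only 130 left; Client J takes them to reach 130.
Total = 20×130 + 210×70 + 110×140 + 200×80 + 70×150 = 59200.

59200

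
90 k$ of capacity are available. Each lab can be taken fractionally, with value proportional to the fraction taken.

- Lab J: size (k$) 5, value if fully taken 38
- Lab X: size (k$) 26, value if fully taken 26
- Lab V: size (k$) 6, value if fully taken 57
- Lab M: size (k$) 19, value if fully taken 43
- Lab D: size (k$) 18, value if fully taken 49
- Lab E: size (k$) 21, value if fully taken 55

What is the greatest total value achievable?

Rank by value-to-size ratio: Lab V 57/6≈9.5, Lab J 38/5≈7.6, Lab D 49/18≈2.72, Lab E 55/21≈2.62, Lab M 43/19≈2.26, Lab X 26/26≈1.
Lab V: take in full, 6 k$ for value 57 ; 84 left.
Lab J: take in full, 5 k$ for value 38 ; 79 left.
Take all of Lab D (18 k$, value 49) ; 61 k$ left.
All 21 k$ of Lab E fit (value 55) ; 40 remain.
All 19 k$ of Lab M fit (value 43) ; 21 remain.
Fill the last 21 k$ with part of Lab X: 21/26 of it earns 21.
Total value = 263.

263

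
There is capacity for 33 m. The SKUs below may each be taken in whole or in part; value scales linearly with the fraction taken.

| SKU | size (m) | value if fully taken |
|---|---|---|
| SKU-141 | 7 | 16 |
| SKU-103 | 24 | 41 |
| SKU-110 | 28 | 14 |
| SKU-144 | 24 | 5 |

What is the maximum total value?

58

Best value per unit of size first: SKU-141 16/7≈2.29, SKU-103 41/24≈1.71, SKU-110 14/28≈0.5, SKU-144 5/24≈0.208.
Take all of SKU-141 (7 m, value 16) ; 26 m left.
Take all of SKU-103 (24 m, value 41) ; 2 m left.
Only 2 m remain; take 2/28 of SKU-110 for value 14×2/28 = 1.
Total value = 58.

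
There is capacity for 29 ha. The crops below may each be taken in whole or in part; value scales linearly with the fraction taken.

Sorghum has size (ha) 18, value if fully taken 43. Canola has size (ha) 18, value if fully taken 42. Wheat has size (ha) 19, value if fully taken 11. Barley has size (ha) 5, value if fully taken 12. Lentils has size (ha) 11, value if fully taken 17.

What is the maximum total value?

69

Rank by value-to-size ratio: Barley 12/5≈2.4, Sorghum 43/18≈2.39, Canola 42/18≈2.33, Lentils 17/11≈1.55, Wheat 11/19≈0.579.
All 5 ha of Barley fit (value 12) → 24 remain.
Take all of Sorghum (18 ha, value 43) → 6 ha left.
Fill the last 6 ha with part of Canola: 6/18 of it earns 14.
Total value = 69.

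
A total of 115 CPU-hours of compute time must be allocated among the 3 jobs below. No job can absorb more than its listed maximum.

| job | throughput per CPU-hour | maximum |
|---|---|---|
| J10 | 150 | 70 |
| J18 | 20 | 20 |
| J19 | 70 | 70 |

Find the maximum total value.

Rank by throughput per CPU-hour: J10 150 > J19 70 > J18 20.
J10: +70 to 70 (cap) → 45 left.
J19: +45 (room for 70) → 45. Pool exhausted.
Total = 150×70 + 70×45 = 13650.

13650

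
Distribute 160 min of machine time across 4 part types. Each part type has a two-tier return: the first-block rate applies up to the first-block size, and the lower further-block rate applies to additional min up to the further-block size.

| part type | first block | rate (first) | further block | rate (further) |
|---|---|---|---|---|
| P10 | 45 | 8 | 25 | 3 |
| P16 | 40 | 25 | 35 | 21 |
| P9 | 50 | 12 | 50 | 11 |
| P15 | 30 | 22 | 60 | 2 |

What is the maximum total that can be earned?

3050

Order all 8 blocks by rate: P16/tier1 25 > P15/tier1 22 > P16/tier2 21 > P9/tier1 12 > P9/tier2 11 > P10/tier1 8 > P10/tier2 3 > P15/tier2 2.
P16/tier1 (25): +40 — 120 left.
P15/tier1 (22): +30 — 90 left.
Fill P16 tier2 block (35 at 21) — 55 left.
P9 tier1 at 12: fill all 50 — 5 left.
P9 tier2 at 11: only 5 left, fill 5.
Total = 25×40 + 22×30 + 21×35 + 12×50 + 11×5 = 3050.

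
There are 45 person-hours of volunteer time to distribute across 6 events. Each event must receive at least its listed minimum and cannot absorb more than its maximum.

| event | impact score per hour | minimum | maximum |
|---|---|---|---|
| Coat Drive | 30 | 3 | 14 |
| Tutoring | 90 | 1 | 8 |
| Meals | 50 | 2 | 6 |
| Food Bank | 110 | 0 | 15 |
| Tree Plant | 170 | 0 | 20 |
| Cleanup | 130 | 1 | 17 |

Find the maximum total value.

Meeting every minimum uses 3+1+2+0+0+1 = 7 person-hours, leaving 38.
Order the events by impact score per hour: Tree Plant 170 > Cleanup 130 > Food Bank 110 > Tutoring 90 > Meals 50 > Coat Drive 30.
Give Tree Plant 20 more to hit its cap of 20 → 18 left.
Cleanup takes 16 more to reach its cap of 17 → 2 left.
Food Bank has room for 15 more but only 2 remain, so it gets 2.
Total = 30×3 + 90×1 + 50×2 + 110×2 + 170×20 + 130×17 = 6110.

6110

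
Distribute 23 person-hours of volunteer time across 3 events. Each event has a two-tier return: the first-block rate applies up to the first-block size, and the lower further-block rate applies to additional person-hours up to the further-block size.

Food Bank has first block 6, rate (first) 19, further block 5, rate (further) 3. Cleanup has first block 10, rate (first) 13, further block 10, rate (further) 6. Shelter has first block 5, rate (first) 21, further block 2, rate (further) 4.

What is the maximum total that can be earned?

361

Rank every tier by rate: Shelter/T1 21 > Food Bank/T1 19 > Cleanup/T1 13 > Cleanup/T2 6 > Shelter/T2 4 > Food Bank/T2 3.
Fill Shelter T1 block (5 at 21) ; 18 left.
Food Bank/T1 (19): +6 ; 12 left.
Fill Cleanup T1 block (10 at 13) ; 2 left.
2 remain; put them into Cleanup T2 at 6.
Total = 21×5 + 19×6 + 13×10 + 6×2 = 361.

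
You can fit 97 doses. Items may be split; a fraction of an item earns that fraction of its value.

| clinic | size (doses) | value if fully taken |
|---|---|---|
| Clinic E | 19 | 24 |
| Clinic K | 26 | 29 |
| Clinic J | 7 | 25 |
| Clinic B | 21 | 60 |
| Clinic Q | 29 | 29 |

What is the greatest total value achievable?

162

Rank by value-to-size ratio: Clinic J 25/7≈3.57, Clinic B 60/21≈2.86, Clinic E 24/19≈1.26, Clinic K 29/26≈1.12, Clinic Q 29/29≈1.
Clinic J: take in full, 7 doses for value 25 → 90 left.
All 21 doses of Clinic B fit (value 60) → 69 remain.
Clinic E: take in full, 19 doses for value 24 → 50 left.
All 26 doses of Clinic K fit (value 29) → 24 remain.
Only 24 doses remain; take 24/29 of Clinic Q for value 29×24/29 = 24.
Total value = 162.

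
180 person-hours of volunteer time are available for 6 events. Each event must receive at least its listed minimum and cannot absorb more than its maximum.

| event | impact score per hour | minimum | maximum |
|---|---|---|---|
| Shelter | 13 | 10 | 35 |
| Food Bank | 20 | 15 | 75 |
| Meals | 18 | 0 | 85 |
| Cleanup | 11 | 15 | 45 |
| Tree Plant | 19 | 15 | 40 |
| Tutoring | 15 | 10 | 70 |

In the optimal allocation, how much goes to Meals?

Meeting every minimum uses 10+15+0+15+15+10 = 65 person-hours, leaving 115.
Highest impact score per hour first: Food Bank 20 > Tree Plant 19 > Meals 18 > Tutoring 15 > Shelter 13 > Cleanup 11.
Give Food Bank 60 more to hit its cap of 75 ; 55 left.
Tree Plant takes 25 more to reach its cap of 40 ; 30 left.
Only 30 left; Meals takes them to reach 30.

30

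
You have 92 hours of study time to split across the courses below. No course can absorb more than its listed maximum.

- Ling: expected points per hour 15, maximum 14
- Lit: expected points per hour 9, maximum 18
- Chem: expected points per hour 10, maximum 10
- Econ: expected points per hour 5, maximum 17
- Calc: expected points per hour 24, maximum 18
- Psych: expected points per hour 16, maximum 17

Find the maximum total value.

1251

Order the courses by expected points per hour: Calc 24 > Psych 16 > Ling 15 > Chem 10 > Lit 9 > Econ 5.
Calc: +18 to 18 (cap) — 74 left.
Psych takes 17 to reach its cap of 17 — 57 left.
Ling takes 14 to reach its cap of 14 — 43 left.
Chem takes 10 to reach its cap of 10 — 33 left.
Lit takes 18 to reach its cap of 18 — 15 left.
Econ has room for 17 but only 15 remain, so it gets 15.
Total = 15×14 + 9×18 + 10×10 + 5×15 + 24×18 + 16×17 = 1251.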